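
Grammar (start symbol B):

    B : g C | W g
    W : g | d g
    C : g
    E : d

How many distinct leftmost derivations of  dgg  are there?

1

Parse trees for dgg:
  [B [W d g] g]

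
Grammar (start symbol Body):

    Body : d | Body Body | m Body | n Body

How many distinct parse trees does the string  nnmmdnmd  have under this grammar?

Parse trees for nnmmdnmd:
  [Body [Body n [Body n [Body m [Body m [Body d]]]]] [Body n [Body m [Body d]]]]
  [Body n [Body [Body n [Body m [Body m [Body d]]]] [Body n [Body m [Body d]]]]]
  [Body n [Body n [Body [Body m [Body m [Body d]]] [Body n [Body m [Body d]]]]]]
  [Body n [Body n [Body m [Body [Body m [Body d]] [Body n [Body m [Body d]]]]]]]
  [Body n [Body n [Body m [Body m [Body [Body d] [Body n [Body m [Body d]]]]]]]]

5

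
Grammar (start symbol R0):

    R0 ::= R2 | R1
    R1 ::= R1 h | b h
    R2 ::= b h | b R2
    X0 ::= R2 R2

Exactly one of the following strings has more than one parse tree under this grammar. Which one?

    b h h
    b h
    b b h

b h

b h h: 1 tree
b h: 2 trees
b b h: 1 tree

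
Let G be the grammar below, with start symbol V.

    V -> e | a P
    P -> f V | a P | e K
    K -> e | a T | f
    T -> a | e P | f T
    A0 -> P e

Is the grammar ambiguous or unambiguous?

Unambiguous

(A0 is unreachable from V, so its rules don't affect L(V).) Restricted to the reachable nonterminals, every rule has the form A → t or A → t B, and no two rules for the same A share a first terminal. The grammar encodes a DFA — one run per string.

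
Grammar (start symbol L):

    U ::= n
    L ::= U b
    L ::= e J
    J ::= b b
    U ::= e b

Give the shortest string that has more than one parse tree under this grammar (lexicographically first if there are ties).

length 2: no string has ≥2 trees
length 3: e b b has 2 parse trees

Two derivations of e b b:
  L ⇒ U b ⇒ e b b
  L ⇒ e J ⇒ e b b

e b b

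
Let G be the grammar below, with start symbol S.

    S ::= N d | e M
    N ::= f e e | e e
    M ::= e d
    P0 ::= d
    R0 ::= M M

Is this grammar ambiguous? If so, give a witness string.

Witness: e e d

Derivation 1: S ⇒ N d ⇒ e e d
Derivation 2: S ⇒ e M ⇒ e e d

Two distinct leftmost derivations for the same string.

Ambiguous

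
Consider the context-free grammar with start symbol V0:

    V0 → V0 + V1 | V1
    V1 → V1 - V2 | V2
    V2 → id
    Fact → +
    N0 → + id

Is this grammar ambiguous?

(Fact, N0 are unreachable from V0, so their rules don't affect L(V0).) The grammar is stratified — V0 handles '+' (left-recursive), V1 handles '-', V2 atoms. Each operator has a fixed associativity and precedence level, so every string has one parse.

Unambiguous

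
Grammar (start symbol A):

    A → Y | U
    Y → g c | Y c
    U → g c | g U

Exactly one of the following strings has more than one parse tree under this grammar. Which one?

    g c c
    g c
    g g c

g c

g c c: 1 tree
g c: 2 trees
g g c: 1 tree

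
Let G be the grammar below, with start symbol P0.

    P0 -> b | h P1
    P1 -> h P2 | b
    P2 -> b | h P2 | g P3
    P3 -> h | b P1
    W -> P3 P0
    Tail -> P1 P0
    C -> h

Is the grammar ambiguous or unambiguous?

Only P0, P1, P2, P3 are reachable from P0; ignoring the rest: Restricted to the reachable nonterminals, every rule has the form A → t or A → t B, and no two rules for the same A share a first terminal. The grammar encodes a DFA — one run per string.

Unambiguous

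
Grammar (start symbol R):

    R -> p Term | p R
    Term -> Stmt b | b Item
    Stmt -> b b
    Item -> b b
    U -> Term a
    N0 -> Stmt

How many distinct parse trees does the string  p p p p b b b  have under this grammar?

Parse trees for p p p p b b b:
  [R p [R p [R p [R p [Term [Stmt b b] b]]]]]
  [R p [R p [R p [R p [Term b [Item b b]]]]]]

2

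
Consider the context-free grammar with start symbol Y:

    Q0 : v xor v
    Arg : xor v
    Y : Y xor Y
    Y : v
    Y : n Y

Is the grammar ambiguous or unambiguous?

Witness: n v xor v

Derivation 1: Y ⇒ Y xor Y ⇒ n Y xor Y ⇒ n v xor Y ⇒ n v xor v
Derivation 2: Y ⇒ n Y ⇒ n Y xor Y ⇒ n v xor Y ⇒ n v xor v

Two distinct leftmost derivations for the same string.

Ambiguous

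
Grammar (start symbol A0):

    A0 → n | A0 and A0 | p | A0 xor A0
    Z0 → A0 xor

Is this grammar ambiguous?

Witness: n and n and n

Derivation 1: A0 ⇒ A0 and A0 ⇒ n and A0 ⇒ n and A0 and A0 ⇒ n and n and A0 ⇒ n and n and n
Derivation 2: A0 ⇒ A0 and A0 ⇒ A0 and A0 and A0 ⇒ n and A0 and A0 ⇒ n and n and A0 ⇒ n and n and n

Two distinct leftmost derivations for the same string.

Ambiguous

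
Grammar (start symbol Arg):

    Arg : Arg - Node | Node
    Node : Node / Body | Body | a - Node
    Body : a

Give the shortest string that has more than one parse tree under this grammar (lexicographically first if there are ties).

length 1: no string has ≥2 trees
length 3: a - a has 2 parse trees

Two derivations of a - a:
  Arg ⇒ Arg - Node ⇒ Node - Node ⇒ Body - Node ⇒ a - Node ⇒ a - Body ⇒ a - a
  Arg ⇒ Node ⇒ a - Node ⇒ a - Body ⇒ a - a

a - a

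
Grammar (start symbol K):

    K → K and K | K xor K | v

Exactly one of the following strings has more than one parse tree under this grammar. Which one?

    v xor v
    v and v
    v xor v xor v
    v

v xor v: 1 tree
v and v: 1 tree
v xor v xor v: 2 trees
v: 1 tree

v xor v xor v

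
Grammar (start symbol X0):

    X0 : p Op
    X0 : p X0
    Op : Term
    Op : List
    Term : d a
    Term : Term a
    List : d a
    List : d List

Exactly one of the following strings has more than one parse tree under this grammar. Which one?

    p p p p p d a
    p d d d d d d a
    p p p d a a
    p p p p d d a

p p p p p d a

p p p p p d a: 2 trees
p d d d d d d a: 1 tree
p p p d a a: 1 tree
p p p p d d a: 1 tree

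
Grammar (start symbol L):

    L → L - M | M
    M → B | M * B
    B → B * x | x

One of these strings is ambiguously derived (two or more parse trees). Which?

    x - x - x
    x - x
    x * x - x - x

x * x - x - x

x - x - x: 1 tree
x - x: 1 tree
x * x - x - x: 2 trees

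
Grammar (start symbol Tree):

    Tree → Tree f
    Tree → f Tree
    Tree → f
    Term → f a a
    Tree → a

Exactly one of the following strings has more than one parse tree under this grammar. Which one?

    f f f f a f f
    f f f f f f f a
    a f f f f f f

f f f f a f f

f f f f a f f: 15 trees
f f f f f f f a: 1 tree
a f f f f f f: 1 tree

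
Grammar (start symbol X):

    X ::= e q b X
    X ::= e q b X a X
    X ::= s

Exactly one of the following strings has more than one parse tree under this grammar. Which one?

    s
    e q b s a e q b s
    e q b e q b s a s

e q b e q b s a s

s: 1 tree
e q b s a e q b s: 1 tree
e q b e q b s a s: 2 trees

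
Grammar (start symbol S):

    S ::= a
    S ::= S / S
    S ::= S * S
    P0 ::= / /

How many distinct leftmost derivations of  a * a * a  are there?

Parse trees for a * a * a:
  [S [S a] * [S [S a] * [S a]]]
  [S [S [S a] * [S a]] * [S a]]

2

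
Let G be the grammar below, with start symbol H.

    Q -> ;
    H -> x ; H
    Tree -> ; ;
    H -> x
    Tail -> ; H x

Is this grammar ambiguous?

Unambiguous

Only H is reachable from H; ignoring the rest: The reachable grammar is A → atom sep A | atom. Each atom is followed by either the separator (recurse) or end-of-string (stop) — no choice point.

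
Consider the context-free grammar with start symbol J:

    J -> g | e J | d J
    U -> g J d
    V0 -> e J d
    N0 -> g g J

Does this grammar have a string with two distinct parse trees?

Only J is reachable from J; ignoring the rest: Each reachable nonterminal has at most one production per leading terminal, and all productions are right-linear; the derivation is determined token-by-token.

Unambiguous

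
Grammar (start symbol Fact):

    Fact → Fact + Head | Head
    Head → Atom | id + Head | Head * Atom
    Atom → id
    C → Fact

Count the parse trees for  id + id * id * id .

4

Parse trees for id + id * id * id:
  [Fact [Fact [Head [Atom id]]] + [Head [Head [Head [Atom id]] * [Atom id]] * [Atom id]]]
  [Fact [Head id + [Head [Head [Head [Atom id]] * [Atom id]] * [Atom id]]]]
  [Fact [Head [Head id + [Head [Head [Atom id]] * [Atom id]]] * [Atom id]]]
  [Fact [Head [Head [Head id + [Head [Atom id]]] * [Atom id]] * [Atom id]]]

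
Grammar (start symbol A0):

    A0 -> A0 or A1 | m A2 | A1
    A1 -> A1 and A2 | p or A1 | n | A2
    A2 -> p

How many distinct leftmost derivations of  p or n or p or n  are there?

4

Parse trees for p or n or p or n:
  [A0 [A0 [A0 [A1 [A2 p]]] or [A1 n]] or [A1 p or [A1 n]]]
  [A0 [A0 [A1 p or [A1 n]]] or [A1 p or [A1 n]]]
  [A0 [A0 [A0 [A0 [A1 [A2 p]]] or [A1 n]] or [A1 [A2 p]]] or [A1 n]]
  [A0 [A0 [A0 [A1 p or [A1 n]]] or [A1 [A2 p]]] or [A1 n]]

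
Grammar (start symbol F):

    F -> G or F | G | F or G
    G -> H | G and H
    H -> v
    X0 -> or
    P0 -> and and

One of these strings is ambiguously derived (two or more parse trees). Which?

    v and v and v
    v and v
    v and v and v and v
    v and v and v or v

v and v and v or v

v and v and v: 1 tree
v and v: 1 tree
v and v and v and v: 1 tree
v and v and v or v: 2 trees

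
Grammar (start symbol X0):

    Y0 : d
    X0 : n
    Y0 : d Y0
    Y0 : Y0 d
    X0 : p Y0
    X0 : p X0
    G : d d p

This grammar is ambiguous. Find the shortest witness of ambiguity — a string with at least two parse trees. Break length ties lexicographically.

length 1: no string has ≥2 trees
length 2: no string has ≥2 trees
length 3: p d d has 2 parse trees

Two derivations of p d d:
  X0 ⇒ p Y0 ⇒ p d Y0 ⇒ p d d
  X0 ⇒ p Y0 ⇒ p Y0 d ⇒ p d d

p d d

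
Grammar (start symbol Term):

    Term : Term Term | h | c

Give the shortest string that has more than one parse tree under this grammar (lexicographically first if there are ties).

c c c

length 1: no string has ≥2 trees
length 2: no string has ≥2 trees
length 3: c c c has 2 parse trees

Two derivations of c c c:
  Term ⇒ Term Term ⇒ Term Term Term ⇒ c Term Term ⇒ c c Term ⇒ c c c
  Term ⇒ Term Term ⇒ c Term ⇒ c Term Term ⇒ c c Term ⇒ c c c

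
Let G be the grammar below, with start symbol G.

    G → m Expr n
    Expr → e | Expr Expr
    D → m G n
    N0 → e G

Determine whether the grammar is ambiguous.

Ambiguous

Witness: m e e e n

Derivation 1: G ⇒ m Expr n ⇒ m Expr Expr n ⇒ m e Expr n ⇒ m e Expr Expr n ⇒ m e e Expr n ⇒ m e e e n
Derivation 2: G ⇒ m Expr n ⇒ m Expr Expr n ⇒ m Expr Expr Expr n ⇒ m e Expr Expr n ⇒ m e e Expr n ⇒ m e e e n

Two distinct leftmost derivations for the same string.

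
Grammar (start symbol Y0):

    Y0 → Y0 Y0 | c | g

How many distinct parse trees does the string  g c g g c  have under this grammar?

14

Parse trees for g c g g c (showing first 6 of 14):
  [Y0 [Y0 g] [Y0 [Y0 c] [Y0 [Y0 g] [Y0 [Y0 g] [Y0 c]]]]]
  [Y0 [Y0 g] [Y0 [Y0 c] [Y0 [Y0 [Y0 g] [Y0 g]] [Y0 c]]]]
  [Y0 [Y0 g] [Y0 [Y0 [Y0 c] [Y0 g]] [Y0 [Y0 g] [Y0 c]]]]
  [Y0 [Y0 g] [Y0 [Y0 [Y0 c] [Y0 [Y0 g] [Y0 g]]] [Y0 c]]]
  [Y0 [Y0 g] [Y0 [Y0 [Y0 [Y0 c] [Y0 g]] [Y0 g]] [Y0 c]]]
  [Y0 [Y0 [Y0 g] [Y0 c]] [Y0 [Y0 g] [Y0 [Y0 g] [Y0 c]]]]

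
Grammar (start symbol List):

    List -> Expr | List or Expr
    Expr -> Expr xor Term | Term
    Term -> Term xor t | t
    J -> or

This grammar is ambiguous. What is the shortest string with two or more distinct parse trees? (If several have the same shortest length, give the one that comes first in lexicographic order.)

length 1: no string has ≥2 trees
length 3: t xor t has 2 parse trees

Two derivations of t xor t:
  List ⇒ Expr ⇒ Expr xor Term ⇒ Term xor Term ⇒ t xor Term ⇒ t xor t
  List ⇒ Expr ⇒ Term ⇒ Term xor t ⇒ t xor t

t xor t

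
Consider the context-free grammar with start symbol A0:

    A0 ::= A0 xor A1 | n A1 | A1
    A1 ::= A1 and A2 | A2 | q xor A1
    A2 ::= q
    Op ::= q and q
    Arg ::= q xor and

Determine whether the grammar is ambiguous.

Ambiguous

Witness: q xor q

Derivation 1: A0 ⇒ A0 xor A1 ⇒ A1 xor A1 ⇒ A2 xor A1 ⇒ q xor A1 ⇒ q xor A2 ⇒ q xor q
Derivation 2: A0 ⇒ A1 ⇒ q xor A1 ⇒ q xor A2 ⇒ q xor q

Two distinct leftmost derivations for the same string.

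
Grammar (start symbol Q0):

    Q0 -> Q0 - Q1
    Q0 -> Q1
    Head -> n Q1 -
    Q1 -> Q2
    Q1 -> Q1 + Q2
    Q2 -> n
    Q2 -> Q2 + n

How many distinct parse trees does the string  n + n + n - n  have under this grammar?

Parse trees for n + n + n - n:
  [Q0 [Q0 [Q1 [Q2 [Q2 [Q2 n] + n] + n]]] - [Q1 [Q2 n]]]
  [Q0 [Q0 [Q1 [Q1 [Q2 n]] + [Q2 [Q2 n] + n]]] - [Q1 [Q2 n]]]
  [Q0 [Q0 [Q1 [Q1 [Q2 [Q2 n] + n]] + [Q2 n]]] - [Q1 [Q2 n]]]
  [Q0 [Q0 [Q1 [Q1 [Q1 [Q2 n]] + [Q2 n]] + [Q2 n]]] - [Q1 [Q2 n]]]

4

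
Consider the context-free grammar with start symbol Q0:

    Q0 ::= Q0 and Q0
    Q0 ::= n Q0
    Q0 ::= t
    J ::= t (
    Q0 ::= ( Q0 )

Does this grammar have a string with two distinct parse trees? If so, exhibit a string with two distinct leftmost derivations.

Ambiguous

Witness: n t and t

Derivation 1: Q0 ⇒ Q0 and Q0 ⇒ n Q0 and Q0 ⇒ n t and Q0 ⇒ n t and t
Derivation 2: Q0 ⇒ n Q0 ⇒ n Q0 and Q0 ⇒ n t and Q0 ⇒ n t and t

Two distinct leftmost derivations for the same string.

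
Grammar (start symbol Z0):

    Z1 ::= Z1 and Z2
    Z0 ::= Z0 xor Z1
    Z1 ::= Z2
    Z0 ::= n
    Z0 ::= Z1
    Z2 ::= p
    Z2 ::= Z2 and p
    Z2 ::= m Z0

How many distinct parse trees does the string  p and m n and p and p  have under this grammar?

4

Parse trees for p and m n and p and p:
  [Z0 [Z1 [Z1 [Z2 p]] and [Z2 [Z2 [Z2 m [Z0 n]] and p] and p]]]
  [Z0 [Z1 [Z1 [Z1 [Z2 p]] and [Z2 m [Z0 n]]] and [Z2 [Z2 p] and p]]]
  [Z0 [Z1 [Z1 [Z1 [Z2 p]] and [Z2 [Z2 m [Z0 n]] and p]] and [Z2 p]]]
  [Z0 [Z1 [Z1 [Z1 [Z1 [Z2 p]] and [Z2 m [Z0 n]]] and [Z2 p]] and [Z2 p]]]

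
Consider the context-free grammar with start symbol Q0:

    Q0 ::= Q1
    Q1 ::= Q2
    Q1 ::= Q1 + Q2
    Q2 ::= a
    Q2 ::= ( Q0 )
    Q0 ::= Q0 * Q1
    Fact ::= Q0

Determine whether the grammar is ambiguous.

Unambiguous

Only Q0, Q1, Q2 are reachable from Q0; ignoring the rest: Q0 → Q0 * Q1 | Q1  ;  Q1 → Q1 + Q2 | Q2  — a left-associative chain with Q2 at the bottom. Each string factors uniquely by precedence.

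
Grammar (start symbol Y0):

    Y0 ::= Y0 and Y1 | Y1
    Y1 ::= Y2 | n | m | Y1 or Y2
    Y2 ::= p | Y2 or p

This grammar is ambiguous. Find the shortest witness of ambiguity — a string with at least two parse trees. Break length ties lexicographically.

p or p

length 1: no string has ≥2 trees
length 3: p or p has 2 parse trees

Two derivations of p or p:
  Y0 ⇒ Y1 ⇒ Y2 ⇒ Y2 or p ⇒ p or p
  Y0 ⇒ Y1 ⇒ Y1 or Y2 ⇒ Y2 or Y2 ⇒ p or Y2 ⇒ p or p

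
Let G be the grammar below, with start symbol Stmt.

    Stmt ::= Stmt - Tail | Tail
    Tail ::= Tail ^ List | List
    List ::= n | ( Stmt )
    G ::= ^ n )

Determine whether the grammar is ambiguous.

(G is unreachable from Stmt, so its rules don't affect L(Stmt).) The grammar is stratified — Stmt handles '-' (left-recursive), Tail handles '^', List atoms. Each operator has a fixed associativity and precedence level, so every string has one parse.

Unambiguous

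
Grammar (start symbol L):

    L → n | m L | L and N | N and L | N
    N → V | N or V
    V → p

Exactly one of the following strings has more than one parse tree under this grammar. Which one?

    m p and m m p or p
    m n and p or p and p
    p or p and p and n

m n and p or p and p

m p and m m p or p: 1 tree
m n and p or p and p: 3 trees
p or p and p and n: 1 tree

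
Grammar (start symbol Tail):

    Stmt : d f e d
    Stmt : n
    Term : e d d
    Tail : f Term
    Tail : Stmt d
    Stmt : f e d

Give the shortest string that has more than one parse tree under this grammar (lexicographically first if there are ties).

length 2: no string has ≥2 trees
length 4: f e d d has 2 parse trees

Two derivations of f e d d:
  Tail ⇒ f Term ⇒ f e d d
  Tail ⇒ Stmt d ⇒ f e d d

f e d d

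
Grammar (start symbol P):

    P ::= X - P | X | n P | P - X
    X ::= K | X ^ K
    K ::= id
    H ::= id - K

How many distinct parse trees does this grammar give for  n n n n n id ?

1

Parse trees for n n n n n id:
  [P n [P n [P n [P n [P n [P [X [K id]]]]]]]]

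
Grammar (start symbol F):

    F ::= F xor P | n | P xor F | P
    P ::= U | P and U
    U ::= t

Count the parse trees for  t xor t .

Parse trees for t xor t:
  [F [F [P [U t]]] xor [P [U t]]]
  [F [P [U t]] xor [F [P [U t]]]]

2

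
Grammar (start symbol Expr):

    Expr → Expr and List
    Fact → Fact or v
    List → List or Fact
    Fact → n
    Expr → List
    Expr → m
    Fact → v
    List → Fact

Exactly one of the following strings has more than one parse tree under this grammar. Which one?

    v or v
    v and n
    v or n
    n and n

v or v

v or v: 2 trees
v and n: 1 tree
v or n: 1 tree
n and n: 1 tree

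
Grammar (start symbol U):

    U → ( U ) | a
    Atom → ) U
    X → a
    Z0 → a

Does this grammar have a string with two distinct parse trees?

Unambiguous

(Atom, X, Z0 are unreachable from U, so their rules don't affect L(U).) L(U) is { openⁿ atom closeⁿ : n ≥ 0 }. The bracket depth fixes n, and the derivation is forced at every step.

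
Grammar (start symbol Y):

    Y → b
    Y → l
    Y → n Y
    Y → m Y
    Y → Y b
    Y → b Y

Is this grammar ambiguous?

Witness: b b

Derivation 1: Y ⇒ Y b ⇒ b b
Derivation 2: Y ⇒ b Y ⇒ b b

Two distinct leftmost derivations for the same string.

Ambiguous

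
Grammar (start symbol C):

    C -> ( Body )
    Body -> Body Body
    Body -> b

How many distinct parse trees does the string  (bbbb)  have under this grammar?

Parse trees for (bbbb):
  [C ( [Body [Body b] [Body [Body b] [Body [Body b] [Body b]]]] )]
  [C ( [Body [Body b] [Body [Body [Body b] [Body b]] [Body b]]] )]
  [C ( [Body [Body [Body b] [Body b]] [Body [Body b] [Body b]]] )]
  [C ( [Body [Body [Body b] [Body [Body b] [Body b]]] [Body b]] )]
  [C ( [Body [Body [Body [Body b] [Body b]] [Body b]] [Body b]] )]

5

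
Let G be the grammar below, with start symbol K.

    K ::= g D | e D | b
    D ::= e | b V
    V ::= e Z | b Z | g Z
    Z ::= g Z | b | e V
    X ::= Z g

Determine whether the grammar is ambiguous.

Unambiguous

(X is unreachable from K, so its rules don't affect L(K).) Each reachable nonterminal has at most one production per leading terminal, and all productions are right-linear; the derivation is determined token-by-token.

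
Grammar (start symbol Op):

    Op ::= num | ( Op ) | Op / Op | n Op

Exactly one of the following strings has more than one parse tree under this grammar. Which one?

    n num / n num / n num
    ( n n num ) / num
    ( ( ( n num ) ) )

n num / n num / n num

n num / n num / n num: 7 trees
( n n num ) / num: 1 tree
( ( ( n num ) ) ): 1 tree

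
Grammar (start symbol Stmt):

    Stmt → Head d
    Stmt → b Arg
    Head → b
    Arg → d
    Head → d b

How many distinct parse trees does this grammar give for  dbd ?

1

Parse trees for dbd:
  [Stmt [Head d b] d]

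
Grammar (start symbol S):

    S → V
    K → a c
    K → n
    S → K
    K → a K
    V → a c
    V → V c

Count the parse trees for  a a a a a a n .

Parse trees for a a a a a a n:
  [S [K a [K a [K a [K a [K a [K a [K n]]]]]]]]

1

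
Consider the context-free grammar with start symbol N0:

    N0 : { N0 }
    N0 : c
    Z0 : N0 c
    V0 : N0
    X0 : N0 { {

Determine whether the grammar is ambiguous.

(Z0, V0, X0 are unreachable from N0, so their rules don't affect L(N0).) Each string is a nest of matched brackets around a single atom. An opening bracket forces the recursive rule; an atom forces the base rule.

Unambiguous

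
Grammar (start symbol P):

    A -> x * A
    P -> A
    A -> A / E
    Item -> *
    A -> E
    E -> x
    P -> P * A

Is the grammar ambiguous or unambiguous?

Witness: x * x

Derivation 1: P ⇒ A ⇒ x * A ⇒ x * E ⇒ x * x
Derivation 2: P ⇒ P * A ⇒ A * A ⇒ E * A ⇒ x * A ⇒ x * E ⇒ x * x

Two distinct leftmost derivations for the same string.

Ambiguous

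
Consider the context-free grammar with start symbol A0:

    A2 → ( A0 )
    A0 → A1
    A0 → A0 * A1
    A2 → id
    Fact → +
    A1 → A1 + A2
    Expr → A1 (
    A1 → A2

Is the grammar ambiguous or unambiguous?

(Expr, Fact are unreachable from A0, so their rules don't affect L(A0).) A0 → A0 * A1 | A1  ;  A1 → A1 + A2 | A2  — a left-associative chain with A2 at the bottom. Each string factors uniquely by precedence.

Unambiguous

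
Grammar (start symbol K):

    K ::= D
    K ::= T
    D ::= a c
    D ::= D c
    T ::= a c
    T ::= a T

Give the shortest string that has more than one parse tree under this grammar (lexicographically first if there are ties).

a c

length 2: a c has 2 parse trees

Two derivations of a c:
  K ⇒ D ⇒ a c
  K ⇒ T ⇒ a c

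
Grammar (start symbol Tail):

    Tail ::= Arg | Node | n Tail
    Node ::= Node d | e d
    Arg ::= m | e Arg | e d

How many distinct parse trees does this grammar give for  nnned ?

2

Parse trees for nnned:
  [Tail n [Tail n [Tail n [Tail [Arg e d]]]]]
  [Tail n [Tail n [Tail n [Tail [Node e d]]]]]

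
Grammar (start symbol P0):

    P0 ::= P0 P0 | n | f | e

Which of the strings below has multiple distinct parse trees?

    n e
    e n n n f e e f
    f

e n n n f e e f

n e: 1 tree
e n n n f e e f: 429 trees
f: 1 tree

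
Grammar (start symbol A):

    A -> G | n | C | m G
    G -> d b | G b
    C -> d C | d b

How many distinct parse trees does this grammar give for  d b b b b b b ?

Parse trees for d b b b b b b:
  [A [G [G [G [G [G [G d b] b] b] b] b] b]]

1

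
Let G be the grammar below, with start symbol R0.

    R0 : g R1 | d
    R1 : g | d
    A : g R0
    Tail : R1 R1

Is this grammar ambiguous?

Unambiguous

(A, Tail are unreachable from R0, so their rules don't affect L(R0).) The reachable rules are right-linear with at most one rule per (nonterminal, next-terminal) pair. Each input token forces the next rule, so parsing is deterministic.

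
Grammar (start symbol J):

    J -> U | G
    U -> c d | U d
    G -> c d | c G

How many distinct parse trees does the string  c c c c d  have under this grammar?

1

Parse trees for c c c c d:
  [J [G c [G c [G c [G c d]]]]]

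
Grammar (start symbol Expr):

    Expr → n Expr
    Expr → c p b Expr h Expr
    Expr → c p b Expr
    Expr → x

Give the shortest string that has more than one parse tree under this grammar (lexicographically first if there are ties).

c p b c p b x h x

length 1: no string has ≥2 trees
length 2: no string has ≥2 trees
length 3: no string has ≥2 trees
length 4: no string has ≥2 trees
length 5: no string has ≥2 trees
length 6: no string has ≥2 trees
length 7: no string has ≥2 trees
length 8: no string has ≥2 trees
length 9: c p b c p b x h x has 2 parse trees

Two derivations of c p b c p b x h x:
  Expr ⇒ c p b Expr h Expr ⇒ c p b c p b Expr h Expr ⇒ c p b c p b x h Expr ⇒ c p b c p b x h x
  Expr ⇒ c p b Expr ⇒ c p b c p b Expr h Expr ⇒ c p b c p b x h Expr ⇒ c p b c p b x h x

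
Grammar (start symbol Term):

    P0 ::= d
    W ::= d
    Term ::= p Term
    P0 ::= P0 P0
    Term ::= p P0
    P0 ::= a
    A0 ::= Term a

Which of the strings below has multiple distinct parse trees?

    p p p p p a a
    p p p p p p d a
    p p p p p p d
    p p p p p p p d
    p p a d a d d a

p p p p p a a: 1 tree
p p p p p p d a: 1 tree
p p p p p p d: 1 tree
p p p p p p p d: 1 tree
p p a d a d d a: 42 trees

p p a d a d d a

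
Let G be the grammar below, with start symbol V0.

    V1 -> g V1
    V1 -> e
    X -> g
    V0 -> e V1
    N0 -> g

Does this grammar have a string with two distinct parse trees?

Unambiguous

Only V0, V1 are reachable from V0; ignoring the rest: Each reachable nonterminal has at most one production per leading terminal, and all productions are right-linear; the derivation is determined token-by-token.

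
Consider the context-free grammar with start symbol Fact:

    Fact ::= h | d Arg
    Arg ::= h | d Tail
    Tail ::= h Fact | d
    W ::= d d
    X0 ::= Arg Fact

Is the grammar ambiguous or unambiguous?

Unambiguous

(W, X0 are unreachable from Fact, so their rules don't affect L(Fact).) Each reachable nonterminal has at most one production per leading terminal, and all productions are right-linear; the derivation is determined token-by-token.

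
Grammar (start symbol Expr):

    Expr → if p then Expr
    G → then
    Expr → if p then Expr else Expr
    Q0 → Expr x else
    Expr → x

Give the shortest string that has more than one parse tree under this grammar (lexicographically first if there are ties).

length 1: no string has ≥2 trees
length 4: no string has ≥2 trees
length 6: no string has ≥2 trees
length 7: no string has ≥2 trees
length 9: if p then if p then x else x has 2 parse trees

Two derivations of if p then if p then x else x:
  Expr ⇒ if p then Expr ⇒ if p then if p then Expr else Expr ⇒ if p then if p then x else Expr ⇒ if p then if p then x else x
  Expr ⇒ if p then Expr else Expr ⇒ if p then if p then Expr else Expr ⇒ if p then if p then x else Expr ⇒ if p then if p then x else x

if p then if p then x else x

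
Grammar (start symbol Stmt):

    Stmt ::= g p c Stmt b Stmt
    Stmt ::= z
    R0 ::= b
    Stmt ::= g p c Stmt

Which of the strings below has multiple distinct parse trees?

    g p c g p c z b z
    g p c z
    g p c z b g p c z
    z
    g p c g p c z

g p c g p c z b z

g p c g p c z b z: 2 trees
g p c z: 1 tree
g p c z b g p c z: 1 tree
z: 1 tree
g p c g p c z: 1 tree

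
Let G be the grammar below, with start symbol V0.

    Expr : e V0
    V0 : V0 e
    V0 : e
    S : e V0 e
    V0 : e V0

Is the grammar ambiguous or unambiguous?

Witness: e e

Derivation 1: V0 ⇒ V0 e ⇒ e e
Derivation 2: V0 ⇒ e V0 ⇒ e e

Two distinct leftmost derivations for the same string.

Ambiguous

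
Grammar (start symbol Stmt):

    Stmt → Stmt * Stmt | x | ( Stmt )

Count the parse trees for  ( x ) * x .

Parse trees for ( x ) * x:
  [Stmt [Stmt ( [Stmt x] )] * [Stmt x]]

1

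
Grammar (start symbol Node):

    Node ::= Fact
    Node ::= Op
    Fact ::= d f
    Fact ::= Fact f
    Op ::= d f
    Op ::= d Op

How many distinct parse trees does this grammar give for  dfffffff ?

Parse trees for dfffffff:
  [Node [Fact [Fact [Fact [Fact [Fact [Fact [Fact d f] f] f] f] f] f] f]]

1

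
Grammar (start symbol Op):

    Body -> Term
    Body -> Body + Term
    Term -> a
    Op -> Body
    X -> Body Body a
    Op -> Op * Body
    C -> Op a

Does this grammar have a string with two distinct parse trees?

Unambiguous

(C, X are unreachable from Op, so their rules don't affect L(Op).) Op → Op * Body | Body  ;  Body → Body + Term | Term  — a left-associative chain with Term at the bottom. Each string factors uniquely by precedence.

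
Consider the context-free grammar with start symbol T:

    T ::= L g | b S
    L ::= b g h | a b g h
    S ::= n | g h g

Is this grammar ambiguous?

Witness: b g h g

Derivation 1: T ⇒ L g ⇒ b g h g
Derivation 2: T ⇒ b S ⇒ b g h g

Two distinct leftmost derivations for the same string.

Ambiguous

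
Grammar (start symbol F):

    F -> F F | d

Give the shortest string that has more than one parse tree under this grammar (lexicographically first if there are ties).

d d d

length 1: no string has ≥2 trees
length 2: no string has ≥2 trees
length 3: d d d has 2 parse trees

Two derivations of d d d:
  F ⇒ F F ⇒ F F F ⇒ d F F ⇒ d d F ⇒ d d d
  F ⇒ F F ⇒ d F ⇒ d F F ⇒ d d F ⇒ d d d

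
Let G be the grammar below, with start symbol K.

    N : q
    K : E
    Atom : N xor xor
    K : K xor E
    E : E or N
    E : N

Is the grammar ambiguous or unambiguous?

Unambiguous

Only K, E, N are reachable from K; ignoring the rest: This is a standard precedence ladder (K over E over N), with each level left-recursive on its own operator ('xor' at K, 'or' at E). That structure is LR(1), hence unambiguous.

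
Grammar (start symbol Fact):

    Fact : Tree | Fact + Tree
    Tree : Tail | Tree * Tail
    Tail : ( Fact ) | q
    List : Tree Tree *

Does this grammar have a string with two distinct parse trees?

Only Fact, Tree, Tail are reachable from Fact; ignoring the rest: Fact → Fact + Tree | Tree  ;  Tree → Tree * Tail | Tail  — a left-associative chain with Tail at the bottom. Each string factors uniquely by precedence.

Unambiguous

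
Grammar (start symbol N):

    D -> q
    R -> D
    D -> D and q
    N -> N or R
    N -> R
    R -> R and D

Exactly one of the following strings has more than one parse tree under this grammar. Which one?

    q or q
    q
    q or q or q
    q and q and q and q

q and q and q and q

q or q: 1 tree
q: 1 tree
q or q or q: 1 tree
q and q and q and q: 8 trees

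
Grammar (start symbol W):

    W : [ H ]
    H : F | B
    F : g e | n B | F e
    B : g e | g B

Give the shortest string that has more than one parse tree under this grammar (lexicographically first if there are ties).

length 4: [ g e ] has 2 parse trees

Two derivations of [ g e ]:
  W ⇒ [ H ] ⇒ [ F ] ⇒ [ g e ]
  W ⇒ [ H ] ⇒ [ B ] ⇒ [ g e ]

[ g e ]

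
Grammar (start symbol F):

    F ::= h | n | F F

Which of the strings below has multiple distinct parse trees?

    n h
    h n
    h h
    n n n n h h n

n n n n h h n

n h: 1 tree
h n: 1 tree
h h: 1 tree
n n n n h h n: 132 trees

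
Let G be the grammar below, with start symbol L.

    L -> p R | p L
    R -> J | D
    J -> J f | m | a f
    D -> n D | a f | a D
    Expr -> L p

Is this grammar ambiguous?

Witness: p a f

Derivation 1: L ⇒ p R ⇒ p J ⇒ p a f
Derivation 2: L ⇒ p R ⇒ p D ⇒ p a f

Two distinct leftmost derivations for the same string.

Ambiguous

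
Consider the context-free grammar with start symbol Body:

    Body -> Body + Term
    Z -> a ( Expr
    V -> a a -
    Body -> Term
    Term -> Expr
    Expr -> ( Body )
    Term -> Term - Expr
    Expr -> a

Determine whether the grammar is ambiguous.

Unambiguous

Only Body, Term, Expr are reachable from Body; ignoring the rest: The grammar is stratified — Body handles '+' (left-recursive), Term handles '-', Expr atoms. Each operator has a fixed associativity and precedence level, so every string has one parse.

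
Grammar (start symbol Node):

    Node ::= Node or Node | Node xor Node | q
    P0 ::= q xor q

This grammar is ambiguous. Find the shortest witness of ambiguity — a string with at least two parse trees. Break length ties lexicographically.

q or q or q

length 1: no string has ≥2 trees
length 3: no string has ≥2 trees
length 5: q or q or q has 2 parse trees

Two derivations of q or q or q:
  Node ⇒ Node or Node ⇒ Node or Node or Node ⇒ q or Node or Node ⇒ q or q or Node ⇒ q or q or q
  Node ⇒ Node or Node ⇒ q or Node ⇒ q or Node or Node ⇒ q or q or Node ⇒ q or q or q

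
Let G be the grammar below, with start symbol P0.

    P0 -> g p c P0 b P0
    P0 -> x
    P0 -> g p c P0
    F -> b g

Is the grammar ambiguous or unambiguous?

Ambiguous

Witness: g p c g p c x b x

Derivation 1: P0 ⇒ g p c P0 b P0 ⇒ g p c g p c P0 b P0 ⇒ g p c g p c x b P0 ⇒ g p c g p c x b x
Derivation 2: P0 ⇒ g p c P0 ⇒ g p c g p c P0 b P0 ⇒ g p c g p c x b P0 ⇒ g p c g p c x b x

Two distinct leftmost derivations for the same string.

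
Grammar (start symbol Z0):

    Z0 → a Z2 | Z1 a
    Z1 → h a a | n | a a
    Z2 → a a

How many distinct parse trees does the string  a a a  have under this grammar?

2

Parse trees for a a a:
  [Z0 a [Z2 a a]]
  [Z0 [Z1 a a] a]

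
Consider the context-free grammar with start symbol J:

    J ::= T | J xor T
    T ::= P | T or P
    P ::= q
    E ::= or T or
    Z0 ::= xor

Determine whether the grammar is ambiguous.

(E, Z0 are unreachable from J, so their rules don't affect L(J).) The grammar is stratified — J handles 'xor' (left-recursive), T handles 'or', P atoms. Each operator has a fixed associativity and precedence level, so every string has one parse.

Unambiguous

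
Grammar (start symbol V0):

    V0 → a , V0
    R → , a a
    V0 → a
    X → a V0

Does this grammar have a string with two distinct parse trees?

Unambiguous

Only V0 is reachable from V0; ignoring the rest: The reachable grammar is A → atom sep A | atom. Each atom is followed by either the separator (recurse) or end-of-string (stop) — no choice point.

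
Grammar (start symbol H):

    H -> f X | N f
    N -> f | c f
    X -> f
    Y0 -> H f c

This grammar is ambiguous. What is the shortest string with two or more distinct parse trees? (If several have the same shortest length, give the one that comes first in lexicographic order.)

length 2: f f has 2 parse trees

Two derivations of f f:
  H ⇒ f X ⇒ f f
  H ⇒ N f ⇒ f f

f f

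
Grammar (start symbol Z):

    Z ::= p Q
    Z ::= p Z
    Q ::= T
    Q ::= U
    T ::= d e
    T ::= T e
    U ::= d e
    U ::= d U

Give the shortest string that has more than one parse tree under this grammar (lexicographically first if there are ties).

p d e

length 3: p d e has 2 parse trees

Two derivations of p d e:
  Z ⇒ p Q ⇒ p T ⇒ p d e
  Z ⇒ p Q ⇒ p U ⇒ p d e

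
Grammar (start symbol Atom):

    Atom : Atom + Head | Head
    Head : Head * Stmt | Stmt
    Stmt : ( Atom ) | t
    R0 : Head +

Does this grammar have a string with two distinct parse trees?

Unambiguous

(R0 is unreachable from Atom, so its rules don't affect L(Atom).) This is a standard precedence ladder (Atom over Head over Stmt), with each level left-recursive on its own operator ('+' at Atom, '*' at Head). That structure is LR(1), hence unambiguous.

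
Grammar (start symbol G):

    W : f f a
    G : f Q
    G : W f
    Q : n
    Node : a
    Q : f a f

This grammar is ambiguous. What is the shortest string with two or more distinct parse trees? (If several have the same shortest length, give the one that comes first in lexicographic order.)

f f a f

length 2: no string has ≥2 trees
length 4: f f a f has 2 parse trees

Two derivations of f f a f:
  G ⇒ f Q ⇒ f f a f
  G ⇒ W f ⇒ f f a f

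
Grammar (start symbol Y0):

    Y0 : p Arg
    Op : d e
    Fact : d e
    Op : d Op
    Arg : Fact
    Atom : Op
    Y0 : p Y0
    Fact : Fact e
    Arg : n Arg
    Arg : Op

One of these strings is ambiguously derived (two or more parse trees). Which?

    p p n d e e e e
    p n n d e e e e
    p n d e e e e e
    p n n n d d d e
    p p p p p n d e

p p n d e e e e: 1 tree
p n n d e e e e: 1 tree
p n d e e e e e: 1 tree
p n n n d d d e: 1 tree
p p p p p n d e: 2 trees

p p p p p n d e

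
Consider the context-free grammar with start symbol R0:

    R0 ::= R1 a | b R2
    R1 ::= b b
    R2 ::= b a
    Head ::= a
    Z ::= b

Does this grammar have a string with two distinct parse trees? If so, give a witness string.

Witness: b b a

Derivation 1: R0 ⇒ R1 a ⇒ b b a
Derivation 2: R0 ⇒ b R2 ⇒ b b a

Two distinct leftmost derivations for the same string.

Ambiguous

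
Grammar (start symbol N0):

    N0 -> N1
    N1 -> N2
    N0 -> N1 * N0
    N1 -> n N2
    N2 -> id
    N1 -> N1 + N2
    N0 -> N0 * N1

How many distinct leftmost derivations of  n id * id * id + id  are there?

4

Parse trees for n id * id * id + id:
  [N0 [N1 n [N2 id]] * [N0 [N1 [N2 id]] * [N0 [N1 [N1 [N2 id]] + [N2 id]]]]]
  [N0 [N1 n [N2 id]] * [N0 [N0 [N1 [N2 id]]] * [N1 [N1 [N2 id]] + [N2 id]]]]
  [N0 [N0 [N1 n [N2 id]] * [N0 [N1 [N2 id]]]] * [N1 [N1 [N2 id]] + [N2 id]]]
  [N0 [N0 [N0 [N1 n [N2 id]]] * [N1 [N2 id]]] * [N1 [N1 [N2 id]] + [N2 id]]]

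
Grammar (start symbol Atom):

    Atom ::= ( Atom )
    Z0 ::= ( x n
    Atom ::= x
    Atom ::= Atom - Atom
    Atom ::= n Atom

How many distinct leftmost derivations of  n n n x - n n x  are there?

Parse trees for n n n x - n n x:
  [Atom [Atom n [Atom n [Atom n [Atom x]]]] - [Atom n [Atom n [Atom x]]]]
  [Atom n [Atom [Atom n [Atom n [Atom x]]] - [Atom n [Atom n [Atom x]]]]]
  [Atom n [Atom n [Atom [Atom n [Atom x]] - [Atom n [Atom n [Atom x]]]]]]
  [Atom n [Atom n [Atom n [Atom [Atom x] - [Atom n [Atom n [Atom x]]]]]]]

4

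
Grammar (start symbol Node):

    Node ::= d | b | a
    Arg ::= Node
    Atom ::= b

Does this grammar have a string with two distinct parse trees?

Unambiguous

Only Node is reachable from Node; ignoring the rest: Restricted to the reachable nonterminals, every rule has the form A → t or A → t B, and no two rules for the same A share a first terminal. The grammar encodes a DFA — one run per string.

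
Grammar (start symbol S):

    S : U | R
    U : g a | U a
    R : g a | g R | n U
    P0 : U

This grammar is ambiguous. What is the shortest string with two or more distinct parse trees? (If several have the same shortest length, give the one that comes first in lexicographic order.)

length 2: g a has 2 parse trees

Two derivations of g a:
  S ⇒ U ⇒ g a
  S ⇒ R ⇒ g a

g a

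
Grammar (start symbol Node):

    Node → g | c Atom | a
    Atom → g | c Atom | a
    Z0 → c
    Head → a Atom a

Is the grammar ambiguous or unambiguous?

Unambiguous

(Z0, Head are unreachable from Node, so their rules don't affect L(Node).) Restricted to the reachable nonterminals, every rule has the form A → t or A → t B, and no two rules for the same A share a first terminal. The grammar encodes a DFA — one run per string.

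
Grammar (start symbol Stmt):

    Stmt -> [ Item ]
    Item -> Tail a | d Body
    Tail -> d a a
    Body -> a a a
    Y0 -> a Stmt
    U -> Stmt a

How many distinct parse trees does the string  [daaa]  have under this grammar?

Parse trees for [daaa]:
  [Stmt [ [Item [Tail d a a] a] ]]
  [Stmt [ [Item d [Body a a a]] ]]

2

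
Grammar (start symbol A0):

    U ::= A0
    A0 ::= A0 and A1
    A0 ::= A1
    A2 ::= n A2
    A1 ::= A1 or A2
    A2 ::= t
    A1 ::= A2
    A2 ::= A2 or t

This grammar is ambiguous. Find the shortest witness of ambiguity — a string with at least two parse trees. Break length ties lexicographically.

length 1: no string has ≥2 trees
length 2: no string has ≥2 trees
length 3: t or t has 2 parse trees

Two derivations of t or t:
  A0 ⇒ A1 ⇒ A1 or A2 ⇒ A2 or A2 ⇒ t or A2 ⇒ t or t
  A0 ⇒ A1 ⇒ A2 ⇒ A2 or t ⇒ t or t

t or t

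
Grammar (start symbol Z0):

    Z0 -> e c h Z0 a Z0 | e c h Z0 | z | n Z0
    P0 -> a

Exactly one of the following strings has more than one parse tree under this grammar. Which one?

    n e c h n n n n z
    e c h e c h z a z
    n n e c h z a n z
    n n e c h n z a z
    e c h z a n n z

e c h e c h z a z

n e c h n n n n z: 1 tree
e c h e c h z a z: 2 trees
n n e c h z a n z: 1 tree
n n e c h n z a z: 1 tree
e c h z a n n z: 1 tree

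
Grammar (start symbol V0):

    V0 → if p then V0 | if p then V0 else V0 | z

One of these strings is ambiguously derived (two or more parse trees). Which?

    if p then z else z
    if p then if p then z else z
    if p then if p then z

if p then if p then z else z

if p then z else z: 1 tree
if p then if p then z else z: 2 trees
if p then if p then z: 1 tree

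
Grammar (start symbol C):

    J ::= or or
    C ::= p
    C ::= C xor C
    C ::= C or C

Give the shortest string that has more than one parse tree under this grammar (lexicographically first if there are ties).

length 1: no string has ≥2 trees
length 3: no string has ≥2 trees
length 5: p or p or p has 2 parse trees

Two derivations of p or p or p:
  C ⇒ C or C ⇒ p or C ⇒ p or C or C ⇒ p or p or C ⇒ p or p or p
  C ⇒ C or C ⇒ C or C or C ⇒ p or C or C ⇒ p or p or C ⇒ p or p or p

p or p or p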